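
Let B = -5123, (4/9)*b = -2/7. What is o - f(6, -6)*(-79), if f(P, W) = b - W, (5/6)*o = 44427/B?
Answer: 148037007/358610 ≈ 412.81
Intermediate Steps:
b = -9/14 (b = 9*(-2/7)/4 = 9*(-2*1/7)/4 = (9/4)*(-2/7) = -9/14 ≈ -0.64286)
o = -266562/25615 (o = 6*(44427/(-5123))/5 = 6*(44427*(-1/5123))/5 = (6/5)*(-44427/5123) = -266562/25615 ≈ -10.406)
f(P, W) = -9/14 - W
o - f(6, -6)*(-79) = -266562/25615 - (-9/14 - 1*(-6))*(-79) = -266562/25615 - (-9/14 + 6)*(-79) = -266562/25615 - 75*(-79)/14 = -266562/25615 - 1*(-5925/14) = -266562/25615 + 5925/14 = 148037007/358610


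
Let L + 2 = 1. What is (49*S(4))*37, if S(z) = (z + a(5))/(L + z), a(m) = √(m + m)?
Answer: 7252/3 + 1813*√10/3 ≈ 4328.4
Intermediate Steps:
L = -1 (L = -2 + 1 = -1)
a(m) = √2*√m (a(m) = √(2*m) = √2*√m)
S(z) = (z + √10)/(-1 + z) (S(z) = (z + √2*√5)/(-1 + z) = (z + √10)/(-1 + z))
(49*S(4))*37 = (49*((4 + √10)/(-1 + 4)))*37 = (49*((4 + √10)/3))*37 = (49*(4/3 + √10/3))*37 = (196/3 + 49*√10/3)*37 = 7252/3 + 1813*√10/3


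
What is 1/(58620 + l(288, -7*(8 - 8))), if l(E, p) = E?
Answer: 1/58908 ≈ 1.6976e-5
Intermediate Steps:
1/(58620 + l(288, -7*(8 - 8))) = 1/(58620 + 288) = 1/58908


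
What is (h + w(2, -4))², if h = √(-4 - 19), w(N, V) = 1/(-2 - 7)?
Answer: (1 - 9*I*√23)²/81 ≈ -22.988 - 1.0657*I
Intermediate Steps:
w(N, V) = -⅑ (w(N, V) = 1/(-9) = -⅑)
h = I*√23 (h = √(-23) = I*√23 ≈ 4.7958*I)
(h + w(2, -4))² = (I*√23 - ⅑)² = (-⅑ + I*√23)²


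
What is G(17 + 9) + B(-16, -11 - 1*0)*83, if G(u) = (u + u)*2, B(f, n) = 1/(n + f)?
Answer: 2725/27 ≈ 100.93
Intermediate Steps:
B(f, n) = 1/(f + n)
G(u) = 4*u (G(u) = (2*u)*2 = 4*u)
G(17 + 9) + B(-16, -11 - 1*0)*83 = 4*(17 + 9) + 83/(-16 + (-11 - 1*0)) = 4*26 + 83/(-16 + (-11 + 0)) = 104 + 83/(-16 - 11) = 104 + 83/(-27) = 104 - 1/27*83 = 104 - 83/27 = 2725/27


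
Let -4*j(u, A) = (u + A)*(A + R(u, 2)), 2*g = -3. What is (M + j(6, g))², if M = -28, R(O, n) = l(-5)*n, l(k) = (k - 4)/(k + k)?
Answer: 5139289/6400 ≈ 803.01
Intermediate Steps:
l(k) = (-4 + k)/(2*k) (l(k) = (-4 + k)/((2*k)) = (-4 + k)*(1/(2*k)) = (-4 + k)/(2*k))
R(O, n) = 9*n/10 (R(O, n) = ((½)*(-4 - 5)/(-5))*n = ((½)*(-⅕)*(-9))*n = 9*n/10)
g = -3/2 (g = (½)*(-3) = -3/2 ≈ -1.5000)
j(u, A) = -(9/5 + A)*(A + u)/4 (j(u, A) = -(u + A)*(A + (9/10)*2)/4 = -(A + u)*(A + 9/5)/4 = -(A + u)*(9/5 + A)/4 = -(9/5 + A)*(A + u)/4)
(M + j(6, g))² = (-28 + (-9/20*(-3/2) - 9/20*6 - (-3/2)²/4 - ¼*(-3/2)*6))² = (-28 + (27/40 - 27/10 - ¼*9/4 + 9/4))² = (-28 + (27/40 - 27/10 - 9/16 + 9/4))² = (-28 - 27/80)² = (-2267/80)² = 5139289/6400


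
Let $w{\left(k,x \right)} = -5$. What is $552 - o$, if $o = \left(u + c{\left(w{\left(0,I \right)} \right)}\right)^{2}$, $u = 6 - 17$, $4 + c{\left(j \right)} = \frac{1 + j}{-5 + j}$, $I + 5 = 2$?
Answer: $\frac{8471}{25} \approx 338.84$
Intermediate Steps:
$I = -3$ ($I = -5 + 2 = -3$)
$c{\left(j \right)} = -4 + \frac{1 + j}{-5 + j}$
$u = -11$
$o = \frac{5329}{25}$ ($o = \left(-11 + \frac{3 \left(7 - -5\right)}{-5 - 5}\right)^{2} = \left(-11 + \frac{3 \left(7 + 5\right)}{-10}\right)^{2} = \left(-11 + 3 \left(- \frac{1}{10}\right) 12\right)^{2} = \left(-11 - \frac{18}{5}\right)^{2} = \left(- \frac{73}{5}\right)^{2} = \frac{5329}{25} \approx 213.16$)
$552 - o = 552 - \frac{5329}{25} = \frac{8471}{25}$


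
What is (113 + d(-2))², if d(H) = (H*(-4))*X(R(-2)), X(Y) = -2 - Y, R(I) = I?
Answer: 12769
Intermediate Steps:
d(H) = 0 (d(H) = (H*(-4))*(-2 - 1*(-2)) = (-4*H)*(-2 + 2) = -4*H*0 = 0)
(113 + d(-2))² = (113 + 0)² = 113² = 12769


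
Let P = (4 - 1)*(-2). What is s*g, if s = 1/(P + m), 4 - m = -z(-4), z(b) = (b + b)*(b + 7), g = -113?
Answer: 113/26 ≈ 4.3462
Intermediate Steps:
P = -6 (P = 3*(-2) = -6)
z(b) = 2*b*(7 + b) (z(b) = (2*b)*(7 + b) = 2*b*(7 + b))
m = -20 (m = 4 - (-1)*2*(-4)*(7 - 4) = 4 - (-1)*2*(-4)*3 = 4 - (-1)*(-24) = 4 - 1*24 = 4 - 24 = -20)
s = -1/26 (s = 1/(-6 - 20) = 1/(-26) = -1/26 ≈ -0.038462)
s*g = -1/26*(-113) = 113/26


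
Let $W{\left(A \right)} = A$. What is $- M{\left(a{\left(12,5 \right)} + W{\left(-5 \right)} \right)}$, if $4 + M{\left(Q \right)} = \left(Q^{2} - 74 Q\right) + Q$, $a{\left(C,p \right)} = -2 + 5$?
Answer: $-146$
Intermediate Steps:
$a{\left(C,p \right)} = 3$
$M{\left(Q \right)} = -4 + Q^{2} - 73 Q$ ($M{\left(Q \right)} = -4 + \left(\left(Q^{2} - 74 Q\right) + Q\right) = -4 + \left(Q^{2} - 73 Q\right) = -4 + Q^{2} - 73 Q$)
$- M{\left(a{\left(12,5 \right)} + W{\left(-5 \right)} \right)} = - (-4 + \left(3 - 5\right)^{2} - 73 \left(3 - 5\right)) = - (-4 + \left(-2\right)^{2} - -146) = - (-4 + 4 + 146) = \left(-1\right) 146 = -146$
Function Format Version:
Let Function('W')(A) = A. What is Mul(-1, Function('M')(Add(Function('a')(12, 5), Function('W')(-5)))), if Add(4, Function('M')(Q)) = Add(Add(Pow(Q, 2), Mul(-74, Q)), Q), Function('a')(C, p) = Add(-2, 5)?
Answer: -146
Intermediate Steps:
Function('a')(C, p) = 3
Function('M')(Q) = Add(-4, Pow(Q, 2), Mul(-73, Q)) (Function('M')(Q) = Add(-4, Add(Add(Pow(Q, 2), Mul(-74, Q)), Q)) = Add(-4, Add(Pow(Q, 2), Mul(-73, Q))) = Add(-4, Pow(Q, 2), Mul(-73, Q)))
Mul(-1, Function('M')(Add(Function('a')(12, 5), Function('W')(-5)))) = Mul(-1, Add(-4, Pow(Add(3, -5), 2), Mul(-73, Add(3, -5)))) = Mul(-1, Add(-4, Pow(-2, 2), Mul(-73, -2))) = Mul(-1, Add(-4, 4, 146)) = Mul(-1, 146) = -146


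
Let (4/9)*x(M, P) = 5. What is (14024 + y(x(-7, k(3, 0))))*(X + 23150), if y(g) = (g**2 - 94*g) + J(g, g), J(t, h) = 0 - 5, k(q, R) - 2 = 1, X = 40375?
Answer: 13302706725/16 ≈ 8.3142e+8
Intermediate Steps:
k(q, R) = 3 (k(q, R) = 2 + 1 = 3)
J(t, h) = -5
x(M, P) = 45/4 (x(M, P) = (9/4)*5 = 45/4)
y(g) = -5 + g**2 - 94*g (y(g) = (g**2 - 94*g) - 5 = -5 + g**2 - 94*g)
(14024 + y(x(-7, k(3, 0))))*(X + 23150) = (14024 + (-5 + (45/4)**2 - 94*45/4))*(40375 + 23150) = (14024 + (-5 + 2025/16 - 2115/2))*63525 = (14024 - 14975/16)*63525 = (209409/16)*63525 = 13302706725/16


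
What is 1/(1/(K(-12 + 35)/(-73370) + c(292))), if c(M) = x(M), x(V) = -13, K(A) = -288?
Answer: -476761/36685 ≈ -12.996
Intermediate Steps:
c(M) = -13
1/(1/(K(-12 + 35)/(-73370) + c(292))) = 1/(1/(-288/(-73370) - 13)) = 1/(1/(-288*(-1/73370) - 13)) = 1/(1/(144/36685 - 13)) = 1/(1/(-476761/36685)) = 1/(-36685/476761) = -476761/36685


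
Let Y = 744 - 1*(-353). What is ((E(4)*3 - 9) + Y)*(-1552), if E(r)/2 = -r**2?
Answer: -1539584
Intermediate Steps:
E(r) = -2*r**2 (E(r) = 2*(-r**2) = -2*r**2)
Y = 1097 (Y = 744 + 353 = 1097)
((E(4)*3 - 9) + Y)*(-1552) = ((-2*4**2*3 - 9) + 1097)*(-1552) = ((-2*16*3 - 9) + 1097)*(-1552) = ((-32*3 - 9) + 1097)*(-1552) = ((-96 - 9) + 1097)*(-1552) = (-105 + 1097)*(-1552) = 992*(-1552) = -1539584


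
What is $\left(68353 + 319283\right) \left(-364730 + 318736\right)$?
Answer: $-17828930184$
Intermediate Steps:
$\left(68353 + 319283\right) \left(-364730 + 318736\right) = 387636 \left(-45994\right) = -17828930184$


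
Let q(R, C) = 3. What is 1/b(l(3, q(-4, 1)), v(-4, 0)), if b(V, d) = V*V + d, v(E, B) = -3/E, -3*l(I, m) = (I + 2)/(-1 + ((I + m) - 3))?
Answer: 9/13 ≈ 0.69231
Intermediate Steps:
l(I, m) = -(2 + I)/(3*(-4 + I + m)) (l(I, m) = -(I + 2)/(3*(-1 + ((I + m) - 3))) = -(2 + I)/(3*(-1 + (-3 + I + m))) = -(2 + I)/(3*(-4 + I + m)))
b(V, d) = d + V² (b(V, d) = V² + d = d + V²)
1/b(l(3, q(-4, 1)), v(-4, 0)) = 1/(-3/(-4) + ((-2 - 1*3)/(3*(-4 + 3 + 3)))²) = 1/(-3*(-¼) + ((⅓)*(-2 - 3)/2)²) = 1/(¾ + ((⅓)*(½)*(-5))²) = 1/(¾ + (-⅚)²) = 1/(¾ + 25/36) = 1/(13/9) = 9/13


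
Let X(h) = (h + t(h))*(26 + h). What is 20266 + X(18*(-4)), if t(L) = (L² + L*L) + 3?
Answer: -453488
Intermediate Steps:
t(L) = 3 + 2*L² (t(L) = (L² + L²) + 3 = 2*L² + 3 = 3 + 2*L²)
X(h) = (26 + h)*(3 + h + 2*h²) (X(h) = (h + (3 + 2*h²))*(26 + h) = (3 + h + 2*h²)*(26 + h) = (26 + h)*(3 + h + 2*h²))
20266 + X(18*(-4)) = 20266 + (78 + 2*(18*(-4))³ + 29*(18*(-4)) + 53*(18*(-4))²) = 20266 + (78 + 2*(-72)³ + 29*(-72) + 53*(-72)²) = 20266 + (78 + 2*(-373248) - 2088 + 53*5184) = 20266 + (78 - 746496 - 2088 + 274752) = 20266 - 473754 = -453488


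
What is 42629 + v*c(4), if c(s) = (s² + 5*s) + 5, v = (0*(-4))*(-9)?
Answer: 42629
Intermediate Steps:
v = 0 (v = 0*(-9) = 0)
c(s) = 5 + s² + 5*s
42629 + v*c(4) = 42629 + 0*(5 + 4² + 5*4) = 42629 + 0*(5 + 16 + 20) = 42629 + 0*41 = 42629 + 0 = 42629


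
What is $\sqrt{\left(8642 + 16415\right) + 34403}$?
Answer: $2 \sqrt{14865} \approx 243.84$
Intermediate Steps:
$\sqrt{\left(8642 + 16415\right) + 34403} = \sqrt{25057 + 34403} = \sqrt{59460} = 2 \sqrt{14865}$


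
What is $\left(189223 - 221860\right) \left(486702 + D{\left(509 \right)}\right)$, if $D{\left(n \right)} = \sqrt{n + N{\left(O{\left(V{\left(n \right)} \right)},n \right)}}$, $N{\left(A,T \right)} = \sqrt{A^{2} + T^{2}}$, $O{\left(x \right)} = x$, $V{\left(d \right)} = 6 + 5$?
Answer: $-15884493174 - 32637 \sqrt{509 + \sqrt{259202}} \approx -1.5886 \cdot 10^{10}$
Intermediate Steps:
$V{\left(d \right)} = 11$
$D{\left(n \right)} = \sqrt{n + \sqrt{121 + n^{2}}}$ ($D{\left(n \right)} = \sqrt{n + \sqrt{11^{2} + n^{2}}} = \sqrt{n + \sqrt{121 + n^{2}}}$)
$\left(189223 - 221860\right) \left(486702 + D{\left(509 \right)}\right) = \left(189223 - 221860\right) \left(486702 + \sqrt{509 + \sqrt{121 + 509^{2}}}\right) = - 32637 \left(486702 + \sqrt{509 + \sqrt{121 + 259081}}\right) = - 32637 \left(486702 + \sqrt{509 + \sqrt{259202}}\right) = -15884493174 - 32637 \sqrt{509 + \sqrt{259202}}$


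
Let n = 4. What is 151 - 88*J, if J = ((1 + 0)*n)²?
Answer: -1257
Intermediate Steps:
J = 16 (J = ((1 + 0)*4)² = (1*4)² = 4² = 16)
151 - 88*J = 151 - 88*16 = 151 - 1408 = -1257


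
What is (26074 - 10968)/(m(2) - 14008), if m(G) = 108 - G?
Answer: -1079/993 ≈ -1.0866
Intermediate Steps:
(26074 - 10968)/(m(2) - 14008) = (26074 - 10968)/((108 - 1*2) - 14008) = 15106/((108 - 2) - 14008) = 15106/(106 - 14008) = 15106/(-13902) = 15106*(-1/13902) = -1079/993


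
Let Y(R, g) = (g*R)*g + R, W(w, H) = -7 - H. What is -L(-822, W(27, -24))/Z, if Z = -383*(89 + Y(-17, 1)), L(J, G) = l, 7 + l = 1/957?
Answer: -6698/20159205 ≈ -0.00033225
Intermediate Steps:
Y(R, g) = R + R*g**2 (Y(R, g) = (R*g)*g + R = R*g**2 + R = R + R*g**2)
l = -6698/957 (l = -7 + 1/957 = -6698/957 ≈ -6.9990)
L(J, G) = -6698/957
Z = -21065 (Z = -383*(89 - 17*(1 + 1**2)) = -383*(89 - 17*(1 + 1)) = -383*(89 - 17*2) = -383*(89 - 34) = -383*55 = -21065)
-L(-822, W(27, -24))/Z = -(-6698)/(957*(-21065)) = -(-6698)*(-1)/(957*21065) = -1*6698/20159205 = -6698/20159205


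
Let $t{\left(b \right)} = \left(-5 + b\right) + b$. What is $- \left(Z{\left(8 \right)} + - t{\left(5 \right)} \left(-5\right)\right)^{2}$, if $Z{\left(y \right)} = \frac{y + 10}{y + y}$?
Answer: $- \frac{43681}{64} \approx -682.52$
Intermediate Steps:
$Z{\left(y \right)} = \frac{10 + y}{2 y}$
$t{\left(b \right)} = -5 + 2 b$
$- \left(Z{\left(8 \right)} + - t{\left(5 \right)} \left(-5\right)\right)^{2} = - \left(\frac{10 + 8}{2 \cdot 8} + - (-5 + 2 \cdot 5) \left(-5\right)\right)^{2} = - \left(\frac{1}{2} \cdot \frac{1}{8} \cdot 18 + - (-5 + 10) \left(-5\right)\right)^{2} = - \left(\frac{9}{8} + \left(-1\right) 5 \left(-5\right)\right)^{2} = - \left(\frac{9}{8} - -25\right)^{2} = - \left(\frac{9}{8} + 25\right)^{2} = - \left(\frac{209}{8}\right)^{2} = \left(-1\right) \frac{43681}{64} = - \frac{43681}{64}$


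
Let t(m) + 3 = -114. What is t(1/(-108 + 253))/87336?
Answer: -13/9704 ≈ -0.0013397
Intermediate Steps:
t(m) = -117 (t(m) = -3 - 114 = -117)
t(1/(-108 + 253))/87336 = -117/87336 = -117*1/87336 = -13/9704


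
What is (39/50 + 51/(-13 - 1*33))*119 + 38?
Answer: -641/575 ≈ -1.1148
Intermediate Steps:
(39/50 + 51/(-13 - 1*33))*119 + 38 = (39*(1/50) + 51/(-13 - 33))*119 + 38 = (39/50 + 51/(-46))*119 + 38 = (39/50 + 51*(-1/46))*119 + 38 = (39/50 - 51/46)*119 + 38 = -189/575*119 + 38 = -22491/575 + 38 = -641/575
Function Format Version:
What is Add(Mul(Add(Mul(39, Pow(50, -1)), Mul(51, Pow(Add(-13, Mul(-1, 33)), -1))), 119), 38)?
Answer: Rational(-641, 575) ≈ -1.1148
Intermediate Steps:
Add(Mul(Add(Mul(39, Pow(50, -1)), Mul(51, Pow(Add(-13, Mul(-1, 33)), -1))), 119), 38) = Add(Mul(Add(Mul(39, Rational(1, 50)), Mul(51, Pow(Add(-13, -33), -1))), 119), 38) = Add(Mul(Add(Rational(39, 50), Mul(51, Pow(-46, -1))), 119), 38) = Add(Mul(Add(Rational(39, 50), Mul(51, Rational(-1, 46))), 119), 38) = Add(Mul(Add(Rational(39, 50), Rational(-51, 46)), 119), 38) = Add(Mul(Rational(-189, 575), 119), 38) = Add(Rational(-22491, 575), 38) = Rational(-641, 575)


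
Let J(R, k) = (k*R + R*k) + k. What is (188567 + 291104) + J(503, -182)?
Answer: 296397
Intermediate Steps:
J(R, k) = k + 2*R*k (J(R, k) = (R*k + R*k) + k = 2*R*k + k = k + 2*R*k)
(188567 + 291104) + J(503, -182) = (188567 + 291104) - 182*(1 + 2*503) = 479671 - 182*(1 + 1006) = 479671 - 182*1007 = 479671 - 183274 = 296397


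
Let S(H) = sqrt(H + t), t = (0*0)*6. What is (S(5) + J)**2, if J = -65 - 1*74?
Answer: (139 - sqrt(5))**2 ≈ 18704.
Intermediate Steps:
J = -139 (J = -65 - 74 = -139)
t = 0 (t = 0*6 = 0)
S(H) = sqrt(H) (S(H) = sqrt(H + 0) = sqrt(H))
(S(5) + J)**2 = (sqrt(5) - 139)**2 = (-139 + sqrt(5))**2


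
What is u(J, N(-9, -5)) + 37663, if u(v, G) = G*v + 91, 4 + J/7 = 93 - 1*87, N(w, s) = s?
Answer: 37684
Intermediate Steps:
J = 14 (J = -28 + 7*(93 - 1*87) = -28 + 7*(93 - 87) = -28 + 7*6 = -28 + 42 = 14)
u(v, G) = 91 + G*v
u(J, N(-9, -5)) + 37663 = (91 - 5*14) + 37663 = (91 - 70) + 37663 = 21 + 37663 = 37684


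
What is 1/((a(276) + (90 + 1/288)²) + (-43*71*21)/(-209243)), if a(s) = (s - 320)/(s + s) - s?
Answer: 399175382016/3123488169131437 ≈ 0.00012780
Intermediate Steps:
a(s) = -s + (-320 + s)/(2*s) (a(s) = (-320 + s)/((2*s)) - s = (-320 + s)*(1/(2*s)) - s = (-320 + s)/(2*s) - s = -s + (-320 + s)/(2*s))
1/((a(276) + (90 + 1/288)²) + (-43*71*21)/(-209243)) = 1/(((½ - 1*276 - 160/276) + (90 + 1/288)²) + (-43*71*21)/(-209243)) = 1/(((½ - 276 - 160*1/276) + (90 + 1/288)²) - 3053*21*(-1/209243)) = 1/(((½ - 276 - 40/69) + (25921/288)²) - 64113*(-1/209243)) = 1/((-38099/138 + 671898241/82944) + 64113/209243) = 1/(14926978967/1907712 + 64113/209243) = 1/(3123488169131437/399175382016) = 399175382016/3123488169131437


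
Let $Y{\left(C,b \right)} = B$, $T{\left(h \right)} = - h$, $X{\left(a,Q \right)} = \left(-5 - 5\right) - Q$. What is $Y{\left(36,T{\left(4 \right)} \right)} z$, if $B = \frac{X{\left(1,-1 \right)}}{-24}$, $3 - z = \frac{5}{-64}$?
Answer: $\frac{591}{512} \approx 1.1543$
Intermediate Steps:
$X{\left(a,Q \right)} = -10 - Q$ ($X{\left(a,Q \right)} = \left(-5 - 5\right) - Q = -10 - Q$)
$z = \frac{197}{64}$ ($z = 3 - \frac{5}{-64} = 3 - 5 \left(- \frac{1}{64}\right) = 3 - - \frac{5}{64} = 3 + \frac{5}{64} = \frac{197}{64} \approx 3.0781$)
$B = \frac{3}{8}$ ($B = \frac{-10 - -1}{-24} = \left(-10 + 1\right) \left(- \frac{1}{24}\right) = \left(-9\right) \left(- \frac{1}{24}\right) = \frac{3}{8} \approx 0.375$)
$Y{\left(C,b \right)} = \frac{3}{8}$
$Y{\left(36,T{\left(4 \right)} \right)} z = \frac{3}{8} \cdot \frac{197}{64} = \frac{591}{512}$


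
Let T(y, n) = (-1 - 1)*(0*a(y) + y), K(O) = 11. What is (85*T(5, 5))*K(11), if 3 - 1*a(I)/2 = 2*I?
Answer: -9350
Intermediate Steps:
a(I) = 6 - 4*I
T(y, n) = -2*y (T(y, n) = (-1 - 1)*(0*(6 - 4*y) + y) = -2*(0 + y) = -2*y)
(85*T(5, 5))*K(11) = (85*(-2*5))*11 = (85*(-10))*11 = -850*11 = -9350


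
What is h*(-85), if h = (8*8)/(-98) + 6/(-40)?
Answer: 13379/196 ≈ 68.260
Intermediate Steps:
h = -787/980 (h = 64*(-1/98) + 6*(-1/40) = -32/49 - 3/20 = -787/980 ≈ -0.80306)
h*(-85) = -787/980*(-85) = 13379/196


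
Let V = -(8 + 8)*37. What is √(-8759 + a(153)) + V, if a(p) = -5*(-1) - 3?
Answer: -592 + 3*I*√973 ≈ -592.0 + 93.579*I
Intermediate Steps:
a(p) = 2 (a(p) = 5 - 3 = 2)
V = -592 (V = -1*16*37 = -16*37 = -592)
√(-8759 + a(153)) + V = √(-8759 + 2) - 592 = √(-8757) - 592 = 3*I*√973 - 592 = -592 + 3*I*√973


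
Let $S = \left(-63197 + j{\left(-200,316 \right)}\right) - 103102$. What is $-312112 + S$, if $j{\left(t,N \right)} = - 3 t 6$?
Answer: $-474811$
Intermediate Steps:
$j{\left(t,N \right)} = - 18 t$
$S = -162699$ ($S = \left(-63197 - -3600\right) - 103102 = \left(-63197 + 3600\right) - 103102 = -59597 - 103102 = -162699$)
$-312112 + S = -312112 - 162699 = -474811$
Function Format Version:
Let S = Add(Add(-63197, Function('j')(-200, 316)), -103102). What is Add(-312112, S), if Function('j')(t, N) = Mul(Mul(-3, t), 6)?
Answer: -474811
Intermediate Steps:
Function('j')(t, N) = Mul(-18, t)
S = -162699 (S = Add(Add(-63197, Mul(-18, -200)), -103102) = Add(Add(-63197, 3600), -103102) = Add(-59597, -103102) = -162699)
Add(-312112, S) = Add(-312112, -162699) = -474811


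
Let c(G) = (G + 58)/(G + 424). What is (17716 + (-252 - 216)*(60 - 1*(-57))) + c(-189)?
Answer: -8704531/235 ≈ -37041.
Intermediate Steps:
c(G) = (58 + G)/(424 + G)
(17716 + (-252 - 216)*(60 - 1*(-57))) + c(-189) = (17716 + (-252 - 216)*(60 - 1*(-57))) + (58 - 189)/(424 - 189) = (17716 - 468*(60 + 57)) - 131/235 = (17716 - 468*117) + (1/235)*(-131) = (17716 - 54756) - 131/235 = -37040 - 131/235 = -8704531/235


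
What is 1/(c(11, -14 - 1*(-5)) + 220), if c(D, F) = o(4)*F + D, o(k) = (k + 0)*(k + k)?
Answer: -1/57 ≈ -0.017544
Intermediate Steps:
o(k) = 2*k**2 (o(k) = k*(2*k) = 2*k**2)
c(D, F) = D + 32*F (c(D, F) = (2*4**2)*F + D = (2*16)*F + D = 32*F + D = D + 32*F)
1/(c(11, -14 - 1*(-5)) + 220) = 1/((11 + 32*(-14 - 1*(-5))) + 220) = 1/((11 + 32*(-14 + 5)) + 220) = 1/((11 + 32*(-9)) + 220) = 1/((11 - 288) + 220) = 1/(-277 + 220) = 1/(-57) = -1/57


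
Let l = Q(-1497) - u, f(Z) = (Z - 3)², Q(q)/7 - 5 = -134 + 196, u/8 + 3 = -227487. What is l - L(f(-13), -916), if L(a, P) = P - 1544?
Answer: 1822849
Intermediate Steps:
u = -1819920 (u = -24 + 8*(-227487) = -24 - 1819896 = -1819920)
Q(q) = 469 (Q(q) = 35 + 7*(-134 + 196) = 35 + 7*62 = 35 + 434 = 469)
f(Z) = (-3 + Z)²
L(a, P) = -1544 + P
l = 1820389 (l = 469 - 1*(-1819920) = 469 + 1819920 = 1820389)
l - L(f(-13), -916) = 1820389 - (-1544 - 916) = 1820389 - 1*(-2460) = 1820389 + 2460 = 1822849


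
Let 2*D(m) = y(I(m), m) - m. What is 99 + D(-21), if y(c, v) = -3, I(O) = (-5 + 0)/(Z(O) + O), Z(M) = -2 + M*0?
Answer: 108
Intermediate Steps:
Z(M) = -2 (Z(M) = -2 + 0 = -2)
I(O) = -5/(-2 + O) (I(O) = (-5 + 0)/(-2 + O) = -5/(-2 + O))
D(m) = -3/2 - m/2 (D(m) = (-3 - m)/2 = -3/2 - m/2)
99 + D(-21) = 99 + (-3/2 - ½*(-21)) = 99 + (-3/2 + 21/2) = 99 + 9 = 108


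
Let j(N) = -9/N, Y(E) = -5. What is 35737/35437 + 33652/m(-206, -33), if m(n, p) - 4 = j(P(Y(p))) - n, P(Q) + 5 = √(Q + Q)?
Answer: 2958189197159/18456546399 - 33652*I*√10/173609 ≈ 160.28 - 0.61297*I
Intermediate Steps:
P(Q) = -5 + √2*√Q (P(Q) = -5 + √(Q + Q) = -5 + √(2*Q) = -5 + √2*√Q)
m(n, p) = 4 - n - 9/(-5 + I*√10) (m(n, p) = 4 + (-9/(-5 + √2*√(-5)) - n) = 4 + (-9/(-5 + √2*(I*√5)) - n) = 4 + (-9/(-5 + I*√10) - n) = 4 + (-n - 9/(-5 + I*√10)) = 4 - n - 9/(-5 + I*√10))
35737/35437 + 33652/m(-206, -33) = 35737/35437 + 33652/(37/7 - 1*(-206) + 9*I*√10/35) = 35737*(1/35437) + 33652/(37/7 + 206 + 9*I*√10/35) = 35737/35437 + 33652/(1479/7 + 9*I*√10/35)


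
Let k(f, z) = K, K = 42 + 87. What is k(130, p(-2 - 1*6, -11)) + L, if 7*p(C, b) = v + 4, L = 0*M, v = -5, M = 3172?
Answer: 129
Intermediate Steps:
K = 129
L = 0 (L = 0*3172 = 0)
p(C, b) = -⅐ (p(C, b) = (-5 + 4)/7 = (⅐)*(-1) = -⅐)
k(f, z) = 129
k(130, p(-2 - 1*6, -11)) + L = 129 + 0 = 129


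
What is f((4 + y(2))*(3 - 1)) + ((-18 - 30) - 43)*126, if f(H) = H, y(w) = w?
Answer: -11454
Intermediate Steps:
f((4 + y(2))*(3 - 1)) + ((-18 - 30) - 43)*126 = (4 + 2)*(3 - 1) + ((-18 - 30) - 43)*126 = 6*2 + (-48 - 43)*126 = 12 - 91*126 = 12 - 11466 = -11454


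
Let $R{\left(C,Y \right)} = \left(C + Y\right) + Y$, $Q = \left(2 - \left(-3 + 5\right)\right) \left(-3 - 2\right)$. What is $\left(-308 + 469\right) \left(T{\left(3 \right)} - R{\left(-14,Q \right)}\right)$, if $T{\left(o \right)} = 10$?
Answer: $3864$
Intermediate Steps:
$Q = 0$ ($Q = \left(2 - 2\right) \left(-3 - 2\right) = \left(2 - 2\right) \left(-5\right) = 0 \left(-5\right) = 0$)
$R{\left(C,Y \right)} = C + 2 Y$
$\left(-308 + 469\right) \left(T{\left(3 \right)} - R{\left(-14,Q \right)}\right) = \left(-308 + 469\right) \left(10 - \left(-14 + 2 \cdot 0\right)\right) = 161 \left(10 - \left(-14 + 0\right)\right) = 161 \left(10 - -14\right) = 161 \left(10 + 14\right) = 161 \cdot 24 = 3864$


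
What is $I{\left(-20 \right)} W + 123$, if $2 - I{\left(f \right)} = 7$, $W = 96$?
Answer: $-357$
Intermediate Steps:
$I{\left(f \right)} = -5$ ($I{\left(f \right)} = 2 - 7 = -5$)
$I{\left(-20 \right)} W + 123 = \left(-5\right) 96 + 123 = -480 + 123 = -357$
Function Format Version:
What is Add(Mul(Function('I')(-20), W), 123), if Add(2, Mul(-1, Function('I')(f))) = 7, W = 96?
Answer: -357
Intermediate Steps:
Function('I')(f) = -5 (Function('I')(f) = Add(2, Mul(-1, 7)) = Add(2, -7) = -5)
Add(Mul(Function('I')(-20), W), 123) = Add(Mul(-5, 96), 123) = Add(-480, 123) = -357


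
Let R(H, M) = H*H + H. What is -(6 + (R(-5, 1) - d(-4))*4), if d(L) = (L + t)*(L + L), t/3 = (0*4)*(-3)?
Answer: 42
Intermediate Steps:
R(H, M) = H + H**2 (R(H, M) = H**2 + H = H + H**2)
t = 0 (t = 3*((0*4)*(-3)) = 3*(0*(-3)) = 3*0 = 0)
d(L) = 2*L**2 (d(L) = (L + 0)*(L + L) = L*(2*L) = 2*L**2)
-(6 + (R(-5, 1) - d(-4))*4) = -(6 + (-5*(1 - 5) - 2*(-4)**2)*4) = -(6 + (-5*(-4) - 2*16)*4) = -(6 + (20 - 1*32)*4) = -(6 + (20 - 32)*4) = -(6 - 12*4) = -(6 - 48) = -1*(-42) = 42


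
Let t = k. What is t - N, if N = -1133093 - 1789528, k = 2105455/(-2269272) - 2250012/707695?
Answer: 4693583753733905351/1605952448040 ≈ 2.9226e+6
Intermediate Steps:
k = -6595909207489/1605952448040 (k = 2105455*(-1/2269272) - 2250012*1/707695 = -2105455/2269272 - 2250012/707695 = -6595909207489/1605952448040 ≈ -4.1072)
t = -6595909207489/1605952448040 ≈ -4.1072
N = -2922621
t - N = -6595909207489/1605952448040 - 1*(-2922621) = -6595909207489/1605952448040 + 2922621 = 4693583753733905351/1605952448040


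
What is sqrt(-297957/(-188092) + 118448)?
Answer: sqrt(1047645127771979)/94046 ≈ 344.17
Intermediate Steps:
sqrt(-297957/(-188092) + 118448) = sqrt(-297957*(-1/188092) + 118448) = sqrt(297957/188092 + 118448) = sqrt(22279419173/188092) = sqrt(1047645127771979)/94046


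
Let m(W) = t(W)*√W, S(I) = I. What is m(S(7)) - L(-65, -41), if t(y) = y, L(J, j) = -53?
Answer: 53 + 7*√7 ≈ 71.520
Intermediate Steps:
m(W) = W^(3/2) (m(W) = W*√W = W^(3/2))
m(S(7)) - L(-65, -41) = 7^(3/2) - 1*(-53) = 7*√7 + 53 = 53 + 7*√7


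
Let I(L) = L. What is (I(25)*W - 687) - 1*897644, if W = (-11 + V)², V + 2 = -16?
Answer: -877306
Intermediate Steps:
V = -18 (V = -2 - 16 = -18)
W = 841 (W = (-11 - 18)² = (-29)² = 841)
(I(25)*W - 687) - 1*897644 = (25*841 - 687) - 1*897644 = (21025 - 687) - 897644 = 20338 - 897644 = -877306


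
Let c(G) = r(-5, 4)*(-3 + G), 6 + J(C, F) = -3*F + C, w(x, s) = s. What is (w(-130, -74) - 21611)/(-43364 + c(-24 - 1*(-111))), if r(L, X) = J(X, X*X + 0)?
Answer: 21685/47564 ≈ 0.45591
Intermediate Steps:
J(C, F) = -6 + C - 3*F (J(C, F) = -6 + (-3*F + C) = -6 + (C - 3*F) = -6 + C - 3*F)
r(L, X) = -6 + X - 3*X² (r(L, X) = -6 + X - 3*(X*X + 0) = -6 + X - 3*(X² + 0) = -6 + X - 3*X²)
c(G) = 150 - 50*G (c(G) = (-6 + 4 - 3*4²)*(-3 + G) = (-6 + 4 - 3*16)*(-3 + G) = (-6 + 4 - 48)*(-3 + G) = -50*(-3 + G) = 150 - 50*G)
(w(-130, -74) - 21611)/(-43364 + c(-24 - 1*(-111))) = (-74 - 21611)/(-43364 + (150 - 50*(-24 - 1*(-111)))) = -21685/(-43364 + (150 - 50*(-24 + 111))) = -21685/(-43364 + (150 - 50*87)) = -21685/(-43364 + (150 - 4350)) = -21685/(-43364 - 4200) = -21685/(-47564) = -21685*(-1/47564) = 21685/47564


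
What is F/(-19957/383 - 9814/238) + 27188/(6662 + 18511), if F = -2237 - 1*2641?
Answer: 45335255845/849941172 ≈ 53.339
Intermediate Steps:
F = -4878 (F = -2237 - 2641 = -4878)
F/(-19957/383 - 9814/238) + 27188/(6662 + 18511) = -4878/(-19957/383 - 9814/238) + 27188/(6662 + 18511) = -4878/(-19957*1/383 - 9814*1/238) + 27188/25173 = -4878/(-19957/383 - 701/17) + 27188*(1/25173) = -4878/(-607752/6511) + 27188/25173 = -4878*(-6511/607752) + 27188/25173 = 1764481/33764 + 27188/25173 = 45335255845/849941172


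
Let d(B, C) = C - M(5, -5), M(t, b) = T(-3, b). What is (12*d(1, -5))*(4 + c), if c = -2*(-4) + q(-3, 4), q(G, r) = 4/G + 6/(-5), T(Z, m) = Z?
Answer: -1136/5 ≈ -227.20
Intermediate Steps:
M(t, b) = -3
q(G, r) = -6/5 + 4/G (q(G, r) = 4/G + 6*(-⅕) = 4/G - 6/5 = -6/5 + 4/G)
d(B, C) = 3 + C (d(B, C) = C - 1*(-3) = C + 3 = 3 + C)
c = 82/15 (c = -2*(-4) + (-6/5 + 4/(-3)) = 8 + (-6/5 + 4*(-⅓)) = 8 + (-6/5 - 4/3) = 8 - 38/15 = 82/15 ≈ 5.4667)
(12*d(1, -5))*(4 + c) = (12*(3 - 5))*(4 + 82/15) = (12*(-2))*(142/15) = -24*142/15 = -1136/5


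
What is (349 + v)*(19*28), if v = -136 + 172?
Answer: 204820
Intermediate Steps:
v = 36
(349 + v)*(19*28) = (349 + 36)*(19*28) = 385*532 = 204820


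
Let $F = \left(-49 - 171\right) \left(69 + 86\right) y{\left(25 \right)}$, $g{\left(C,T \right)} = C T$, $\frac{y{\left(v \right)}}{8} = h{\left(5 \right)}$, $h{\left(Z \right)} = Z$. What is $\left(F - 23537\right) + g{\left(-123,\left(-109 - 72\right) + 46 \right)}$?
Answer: $-1370932$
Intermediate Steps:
$y{\left(v \right)} = 40$ ($y{\left(v \right)} = 8 \cdot 5 = 40$)
$F = -1364000$ ($F = \left(-49 - 171\right) \left(69 + 86\right) 40 = \left(-220\right) 155 \cdot 40 = \left(-34100\right) 40 = -1364000$)
$\left(F - 23537\right) + g{\left(-123,\left(-109 - 72\right) + 46 \right)} = \left(-1364000 - 23537\right) - 123 \left(\left(-109 - 72\right) + 46\right) = -1387537 - 123 \left(-181 + 46\right) = -1387537 - -16605 = -1387537 + 16605 = -1370932$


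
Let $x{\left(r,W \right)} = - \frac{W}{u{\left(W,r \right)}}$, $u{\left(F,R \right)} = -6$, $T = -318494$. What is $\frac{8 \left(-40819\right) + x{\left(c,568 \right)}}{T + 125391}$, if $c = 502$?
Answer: $\frac{979372}{579309} \approx 1.6906$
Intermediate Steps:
$x{\left(r,W \right)} = \frac{W}{6}$ ($x{\left(r,W \right)} = - \frac{W}{-6} = - \frac{W \left(-1\right)}{6} = - \frac{\left(-1\right) W}{6} = \frac{W}{6}$)
$\frac{8 \left(-40819\right) + x{\left(c,568 \right)}}{T + 125391} = \frac{8 \left(-40819\right) + \frac{1}{6} \cdot 568}{-318494 + 125391} = \frac{-326552 + \frac{284}{3}}{-193103} = \left(- \frac{979372}{3}\right) \left(- \frac{1}{193103}\right) = \frac{979372}{579309}$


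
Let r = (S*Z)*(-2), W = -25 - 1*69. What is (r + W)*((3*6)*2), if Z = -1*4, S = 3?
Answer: -2520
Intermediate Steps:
W = -94 (W = -25 - 69 = -94)
Z = -4
r = 24 (r = (3*(-4))*(-2) = -12*(-2) = 24)
(r + W)*((3*6)*2) = (24 - 94)*((3*6)*2) = -1260*2 = -70*36 = -2520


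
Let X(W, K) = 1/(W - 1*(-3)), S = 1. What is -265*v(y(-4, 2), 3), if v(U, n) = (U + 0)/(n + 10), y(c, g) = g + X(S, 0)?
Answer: -2385/52 ≈ -45.865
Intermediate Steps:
X(W, K) = 1/(3 + W) (X(W, K) = 1/(W + 3) = 1/(3 + W))
y(c, g) = 1/4 + g (y(c, g) = g + 1/(3 + 1) = g + 1/4 = 1/4 + g)
v(U, n) = U/(10 + n)
-265*v(y(-4, 2), 3) = -265*(1/4 + 2)/(10 + 3) = -2385/(4*13) = -265*9/52 = -2385/52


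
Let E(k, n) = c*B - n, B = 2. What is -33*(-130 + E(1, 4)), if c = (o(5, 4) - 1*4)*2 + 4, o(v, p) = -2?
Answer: 4950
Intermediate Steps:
c = -8 (c = (-2 - 1*4)*2 + 4 = (-2 - 4)*2 + 4 = -6*2 + 4 = -12 + 4 = -8)
E(k, n) = -16 - n (E(k, n) = -8*2 - n = -16 - n)
-33*(-130 + E(1, 4)) = -33*(-130 + (-16 - 1*4)) = -33*(-130 + (-16 - 4)) = -33*(-130 - 20) = -33*(-150) = 4950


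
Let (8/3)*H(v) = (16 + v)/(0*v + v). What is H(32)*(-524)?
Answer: -1179/4 ≈ -294.75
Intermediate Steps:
H(v) = 3*(16 + v)/(8*v) (H(v) = 3*((16 + v)/(0*v + v))/8 = 3*((16 + v)/(0 + v))/8 = 3*((16 + v)/v)/8 = 3*(16 + v)/(8*v))
H(32)*(-524) = (3/8 + 6/32)*(-524) = (3/8 + 6*(1/32))*(-524) = (3/8 + 3/16)*(-524) = (9/16)*(-524) = -1179/4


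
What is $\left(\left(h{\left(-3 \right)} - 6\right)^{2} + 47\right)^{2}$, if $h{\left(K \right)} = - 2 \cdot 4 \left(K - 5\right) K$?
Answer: $1540641001$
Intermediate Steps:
$h{\left(K \right)} = K \left(40 - 8 K\right)$ ($h{\left(K \right)} = - 2 \cdot 4 \left(-5 + K\right) K = - 2 \left(-20 + 4 K\right) K = \left(40 - 8 K\right) K = K \left(40 - 8 K\right)$)
$\left(\left(h{\left(-3 \right)} - 6\right)^{2} + 47\right)^{2} = \left(\left(8 \left(-3\right) \left(5 - -3\right) - 6\right)^{2} + 47\right)^{2} = \left(\left(8 \left(-3\right) \left(5 + 3\right) - 6\right)^{2} + 47\right)^{2} = \left(\left(8 \left(-3\right) 8 - 6\right)^{2} + 47\right)^{2} = \left(\left(-192 - 6\right)^{2} + 47\right)^{2} = \left(\left(-198\right)^{2} + 47\right)^{2} = \left(39204 + 47\right)^{2} = 39251^{2} = 1540641001$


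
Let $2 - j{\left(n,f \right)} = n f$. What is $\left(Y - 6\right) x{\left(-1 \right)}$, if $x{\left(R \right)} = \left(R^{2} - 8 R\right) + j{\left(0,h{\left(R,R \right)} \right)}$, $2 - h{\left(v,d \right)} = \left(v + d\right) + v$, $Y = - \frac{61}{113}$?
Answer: $- \frac{8129}{113} \approx -71.938$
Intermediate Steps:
$Y = - \frac{61}{113}$ ($Y = \left(-61\right) \frac{1}{113} = - \frac{61}{113} \approx -0.53982$)
$h{\left(v,d \right)} = 2 - d - 2 v$ ($h{\left(v,d \right)} = 2 - \left(\left(v + d\right) + v\right) = 2 - \left(\left(d + v\right) + v\right) = 2 - \left(d + 2 v\right) = 2 - d - 2 v$)
$j{\left(n,f \right)} = 2 - f n$ ($j{\left(n,f \right)} = 2 - n f = 2 - f n$)
$x{\left(R \right)} = 2 + R^{2} - 8 R$ ($x{\left(R \right)} = \left(R^{2} - 8 R\right) - \left(-2 + \left(2 - R - 2 R\right) 0\right) = \left(R^{2} - 8 R\right) - \left(-2 + \left(2 - 3 R\right) 0\right) = \left(R^{2} - 8 R\right) + \left(2 + 0\right) = \left(R^{2} - 8 R\right) + 2 = 2 + R^{2} - 8 R$)
$\left(Y - 6\right) x{\left(-1 \right)} = \left(- \frac{61}{113} - 6\right) \left(2 + \left(-1\right)^{2} - -8\right) = - \frac{739 \left(2 + 1 + 8\right)}{113} = \left(- \frac{739}{113}\right) 11 = - \frac{8129}{113}$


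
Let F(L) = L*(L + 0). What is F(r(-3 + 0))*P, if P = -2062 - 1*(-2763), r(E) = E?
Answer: 6309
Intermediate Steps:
P = 701 (P = -2062 + 2763 = 701)
F(L) = L**2 (F(L) = L*L = L**2)
F(r(-3 + 0))*P = (-3 + 0)**2*701 = (-3)**2*701 = 9*701 = 6309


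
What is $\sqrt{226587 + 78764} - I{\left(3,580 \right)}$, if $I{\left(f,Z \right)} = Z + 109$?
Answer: $-689 + \sqrt{305351} \approx -136.41$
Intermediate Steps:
$I{\left(f,Z \right)} = 109 + Z$
$\sqrt{226587 + 78764} - I{\left(3,580 \right)} = \sqrt{226587 + 78764} - \left(109 + 580\right) = \sqrt{305351} - 689 = -689 + \sqrt{305351}$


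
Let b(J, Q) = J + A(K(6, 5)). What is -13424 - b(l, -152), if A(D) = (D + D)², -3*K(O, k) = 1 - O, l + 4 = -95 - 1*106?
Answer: -119071/9 ≈ -13230.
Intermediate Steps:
l = -205 (l = -4 + (-95 - 1*106) = -4 + (-95 - 106) = -4 - 201 = -205)
K(O, k) = -⅓ + O/3 (K(O, k) = -(1 - O)/3 = -⅓ + O/3)
A(D) = 4*D² (A(D) = (2*D)² = 4*D²)
b(J, Q) = 100/9 + J (b(J, Q) = J + 4*(-⅓ + (⅓)*6)² = J + 4*(-⅓ + 2)² = J + 4*(5/3)² = J + 4*(25/9) = J + 100/9 = 100/9 + J)
-13424 - b(l, -152) = -13424 - (100/9 - 205) = -13424 - 1*(-1745/9) = -13424 + 1745/9 = -119071/9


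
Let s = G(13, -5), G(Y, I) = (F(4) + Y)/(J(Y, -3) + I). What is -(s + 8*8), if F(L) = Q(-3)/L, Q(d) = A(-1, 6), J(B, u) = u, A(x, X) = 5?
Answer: -1991/32 ≈ -62.219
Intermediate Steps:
Q(d) = 5
F(L) = 5/L
G(Y, I) = (5/4 + Y)/(-3 + I)
s = -57/32 (s = (5/4 + 13)/(-3 - 5) = (57/4)/(-8) = -⅛*57/4 = -57/32 ≈ -1.7813)
-(s + 8*8) = -(-57/32 + 8*8) = -(-57/32 + 64) = -1*1991/32 = -1991/32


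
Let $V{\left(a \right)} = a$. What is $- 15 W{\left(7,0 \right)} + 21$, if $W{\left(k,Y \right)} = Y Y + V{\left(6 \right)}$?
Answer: $-69$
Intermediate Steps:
$W{\left(k,Y \right)} = 6 + Y^{2}$ ($W{\left(k,Y \right)} = Y Y + 6 = Y^{2} + 6 = 6 + Y^{2}$)
$- 15 W{\left(7,0 \right)} + 21 = - 15 \left(6 + 0^{2}\right) + 21 = - 15 \left(6 + 0\right) + 21 = \left(-15\right) 6 + 21 = -90 + 21 = -69$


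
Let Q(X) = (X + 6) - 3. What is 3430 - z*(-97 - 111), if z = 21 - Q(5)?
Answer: 6134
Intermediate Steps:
Q(X) = 3 + X (Q(X) = (6 + X) - 3 = 3 + X)
z = 13 (z = 21 - (3 + 5) = 21 - 1*8 = 21 - 8 = 13)
3430 - z*(-97 - 111) = 3430 - 13*(-97 - 111) = 3430 - 13*(-208) = 3430 - 1*(-2704) = 3430 + 2704 = 6134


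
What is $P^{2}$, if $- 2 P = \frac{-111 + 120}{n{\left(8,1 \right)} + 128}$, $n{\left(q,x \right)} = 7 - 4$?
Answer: $\frac{81}{68644} \approx 0.00118$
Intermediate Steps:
$n{\left(q,x \right)} = 3$ ($n{\left(q,x \right)} = 7 - 4 = 3$)
$P = - \frac{9}{262}$ ($P = - \frac{\left(-111 + 120\right) \frac{1}{3 + 128}}{2} = - \frac{9 \cdot \frac{1}{131}}{2} = \left(- \frac{1}{2}\right) \frac{9}{131} = - \frac{9}{262} \approx -0.034351$)
$P^{2} = \left(- \frac{9}{262}\right)^{2} = \frac{81}{68644}$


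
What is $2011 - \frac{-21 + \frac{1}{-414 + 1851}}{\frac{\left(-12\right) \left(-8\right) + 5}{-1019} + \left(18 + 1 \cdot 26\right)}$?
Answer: $\frac{5622011543}{2794965} \approx 2011.5$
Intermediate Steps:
$2011 - \frac{-21 + \frac{1}{-414 + 1851}}{\frac{\left(-12\right) \left(-8\right) + 5}{-1019} + \left(18 + 1 \cdot 26\right)} = 2011 - \frac{-21 + \frac{1}{1437}}{\left(96 + 5\right) \left(- \frac{1}{1019}\right) + \left(18 + 26\right)} = 2011 - \frac{-21 + \frac{1}{1437}}{101 \left(- \frac{1}{1019}\right) + 44} = 2011 - - \frac{30176}{1437 \left(- \frac{101}{1019} + 44\right)} = 2011 - - \frac{30176}{1437 \cdot \frac{44735}{1019}} = 2011 - \left(- \frac{30176}{1437}\right) \frac{1019}{44735} = 2011 - - \frac{1336928}{2794965} = 2011 + \frac{1336928}{2794965} = \frac{5622011543}{2794965}$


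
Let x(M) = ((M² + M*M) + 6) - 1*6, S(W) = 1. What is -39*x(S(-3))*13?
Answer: -1014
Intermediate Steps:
x(M) = 2*M² (x(M) = ((M² + M²) + 6) - 6 = (2*M² + 6) - 6 = (6 + 2*M²) - 6 = 2*M²)
-39*x(S(-3))*13 = -78*1²*13 = -78*13 = -1014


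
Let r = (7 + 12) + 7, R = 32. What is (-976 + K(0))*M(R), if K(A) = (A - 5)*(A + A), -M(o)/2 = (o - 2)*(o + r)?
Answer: 3396480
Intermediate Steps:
r = 26 (r = 19 + 7 = 26)
M(o) = -2*(-2 + o)*(26 + o) (M(o) = -2*(o - 2)*(o + 26) = -2*(-2 + o)*(26 + o))
K(A) = 2*A*(-5 + A) (K(A) = (-5 + A)*(2*A) = 2*A*(-5 + A))
(-976 + K(0))*M(R) = (-976 + 2*0*(-5 + 0))*(104 - 48*32 - 2*32²) = (-976 + 2*0*(-5))*(104 - 1536 - 2*1024) = (-976 + 0)*(104 - 1536 - 2048) = -976*(-3480) = 3396480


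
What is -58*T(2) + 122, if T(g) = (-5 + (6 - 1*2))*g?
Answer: 238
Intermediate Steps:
T(g) = -g (T(g) = (-5 + (6 - 2))*g = (-5 + 4)*g = -g)
-58*T(2) + 122 = -(-58)*2 + 122 = -58*(-2) + 122 = 116 + 122 = 238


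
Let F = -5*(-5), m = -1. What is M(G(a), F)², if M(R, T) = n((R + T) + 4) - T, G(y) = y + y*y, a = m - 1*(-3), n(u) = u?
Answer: 100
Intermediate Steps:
F = 25
a = 2 (a = -1 - 1*(-3) = -1 + 3 = 2)
G(y) = y + y²
M(R, T) = 4 + R (M(R, T) = ((R + T) + 4) - T = (4 + R + T) - T = 4 + R)
M(G(a), F)² = (4 + 2*(1 + 2))² = (4 + 2*3)² = (4 + 6)² = 10² = 100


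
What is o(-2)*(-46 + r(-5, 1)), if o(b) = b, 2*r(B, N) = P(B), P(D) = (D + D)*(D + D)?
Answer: -8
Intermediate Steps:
P(D) = 4*D² (P(D) = (2*D)*(2*D) = 4*D²)
r(B, N) = 2*B² (r(B, N) = (4*B²)/2 = 2*B²)
o(-2)*(-46 + r(-5, 1)) = -2*(-46 + 2*(-5)²) = -2*(-46 + 2*25) = -2*(-46 + 50) = -2*4 = -8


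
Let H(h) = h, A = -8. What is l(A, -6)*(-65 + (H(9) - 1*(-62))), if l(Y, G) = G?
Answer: -36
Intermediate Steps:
l(A, -6)*(-65 + (H(9) - 1*(-62))) = -6*(-65 + (9 - 1*(-62))) = -6*(-65 + (9 + 62)) = -6*(-65 + 71) = -6*6 = -36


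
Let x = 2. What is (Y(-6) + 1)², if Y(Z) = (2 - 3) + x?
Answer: 4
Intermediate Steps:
Y(Z) = 1 (Y(Z) = (2 - 3) + 2 = -1 + 2 = 1)
(Y(-6) + 1)² = (1 + 1)² = 2² = 4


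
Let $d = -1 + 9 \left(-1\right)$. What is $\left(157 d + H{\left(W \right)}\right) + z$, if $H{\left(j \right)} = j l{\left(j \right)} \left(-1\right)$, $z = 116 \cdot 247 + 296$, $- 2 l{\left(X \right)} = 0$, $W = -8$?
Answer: $27378$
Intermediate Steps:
$l{\left(X \right)} = 0$ ($l{\left(X \right)} = \left(- \frac{1}{2}\right) 0 = 0$)
$z = 28948$ ($z = 28652 + 296 = 28948$)
$d = -10$ ($d = -1 - 9 = -10$)
$H{\left(j \right)} = 0$ ($H{\left(j \right)} = j 0 \left(-1\right) = 0 \left(-1\right) = 0$)
$\left(157 d + H{\left(W \right)}\right) + z = \left(157 \left(-10\right) + 0\right) + 28948 = \left(-1570 + 0\right) + 28948 = -1570 + 28948 = 27378$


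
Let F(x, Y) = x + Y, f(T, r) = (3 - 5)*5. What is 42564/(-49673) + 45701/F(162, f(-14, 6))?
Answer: 2263636045/7550296 ≈ 299.81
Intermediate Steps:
f(T, r) = -10 (f(T, r) = -2*5 = -10)
F(x, Y) = Y + x
42564/(-49673) + 45701/F(162, f(-14, 6)) = 42564/(-49673) + 45701/(-10 + 162) = 42564*(-1/49673) + 45701/152 = -42564/49673 + 45701*(1/152) = -42564/49673 + 45701/152 = 2263636045/7550296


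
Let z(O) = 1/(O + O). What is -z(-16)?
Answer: 1/32 ≈ 0.031250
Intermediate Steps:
z(O) = 1/(2*O)
-z(-16) = -1/(2*(-16)) = -(-1)/(2*16) = -1*(-1/32) = 1/32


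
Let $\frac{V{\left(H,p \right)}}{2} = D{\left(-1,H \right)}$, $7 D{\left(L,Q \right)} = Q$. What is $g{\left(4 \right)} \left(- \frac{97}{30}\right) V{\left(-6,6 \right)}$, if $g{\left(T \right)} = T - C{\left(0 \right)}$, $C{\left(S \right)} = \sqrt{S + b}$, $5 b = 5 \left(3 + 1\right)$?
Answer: $\frac{388}{35} \approx 11.086$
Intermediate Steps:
$b = 4$ ($b = \frac{5 \left(3 + 1\right)}{5} = \frac{5 \cdot 4}{5} = \frac{1}{5} \cdot 20 = 4$)
$D{\left(L,Q \right)} = \frac{Q}{7}$
$V{\left(H,p \right)} = \frac{2 H}{7}$ ($V{\left(H,p \right)} = 2 \frac{H}{7} = \frac{2 H}{7}$)
$C{\left(S \right)} = \sqrt{4 + S}$ ($C{\left(S \right)} = \sqrt{S + 4} = \sqrt{4 + S}$)
$g{\left(T \right)} = -2 + T$ ($g{\left(T \right)} = T - \sqrt{4 + 0} = T - \sqrt{4} = T - 2 = -2 + T$)
$g{\left(4 \right)} \left(- \frac{97}{30}\right) V{\left(-6,6 \right)} = \left(-2 + 4\right) \left(- \frac{97}{30}\right) \frac{2}{7} \left(-6\right) = 2 \left(\left(-97\right) \frac{1}{30}\right) \left(- \frac{12}{7}\right) = 2 \left(- \frac{97}{30}\right) \left(- \frac{12}{7}\right) = \left(- \frac{97}{15}\right) \left(- \frac{12}{7}\right) = \frac{388}{35}$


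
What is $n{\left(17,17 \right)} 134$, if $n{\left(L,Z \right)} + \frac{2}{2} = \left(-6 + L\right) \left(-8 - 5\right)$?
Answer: $-19296$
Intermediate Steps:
$n{\left(L,Z \right)} = 77 - 13 L$ ($n{\left(L,Z \right)} = -1 + \left(-6 + L\right) \left(-8 - 5\right) = -1 + \left(-6 + L\right) \left(-13\right) = -1 - \left(-78 + 13 L\right) = 77 - 13 L$)
$n{\left(17,17 \right)} 134 = \left(77 - 221\right) 134 = \left(-144\right) 134 = -19296$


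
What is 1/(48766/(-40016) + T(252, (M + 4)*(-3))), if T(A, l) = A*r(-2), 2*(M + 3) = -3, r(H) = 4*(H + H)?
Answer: -20008/80696639 ≈ -0.00024794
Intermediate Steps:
r(H) = 8*H (r(H) = 4*(2*H) = 8*H)
M = -9/2 (M = -3 + (½)*(-3) = -3 - 3/2 = -9/2 ≈ -4.5000)
T(A, l) = -16*A (T(A, l) = A*(8*(-2)) = A*(-16) = -16*A)
1/(48766/(-40016) + T(252, (M + 4)*(-3))) = 1/(48766/(-40016) - 16*252) = 1/(48766*(-1/40016) - 4032) = 1/(-24383/20008 - 4032) = 1/(-80696639/20008) = -20008/80696639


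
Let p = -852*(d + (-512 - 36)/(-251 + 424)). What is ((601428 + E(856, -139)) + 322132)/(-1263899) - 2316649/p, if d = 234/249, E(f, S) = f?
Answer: -6009785154480227/4921167702360 ≈ -1221.2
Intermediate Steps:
d = 78/83 (d = 234*(1/249) = 78/83 ≈ 0.93976)
p = 27255480/14359 (p = -852*(78/83 + (-512 - 36)/(-251 + 424)) = -852*(78/83 - 548/173) = -852*(-31990/14359) = 27255480/14359 ≈ 1898.1)
((601428 + E(856, -139)) + 322132)/(-1263899) - 2316649/p = ((601428 + 856) + 322132)/(-1263899) - 2316649/27255480/14359 = (602284 + 322132)*(-1/1263899) - 2316649*14359/27255480 = 924416*(-1/1263899) - 33264762991/27255480 = -924416/1263899 - 33264762991/27255480 = -6009785154480227/4921167702360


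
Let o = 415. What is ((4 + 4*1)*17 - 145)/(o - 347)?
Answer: -9/68 ≈ -0.13235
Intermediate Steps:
((4 + 4*1)*17 - 145)/(o - 347) = ((4 + 4*1)*17 - 145)/(415 - 347) = ((4 + 4)*17 - 145)/68 = (8*17 - 145)*(1/68) = (136 - 145)*(1/68) = -9*1/68 = -9/68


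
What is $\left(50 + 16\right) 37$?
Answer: $2442$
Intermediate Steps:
$\left(50 + 16\right) 37 = 66 \cdot 37 = 2442$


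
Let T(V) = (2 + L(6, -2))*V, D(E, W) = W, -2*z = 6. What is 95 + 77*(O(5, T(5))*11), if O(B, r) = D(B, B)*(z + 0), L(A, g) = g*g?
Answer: -12610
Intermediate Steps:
z = -3 (z = -1/2*6 = -3)
L(A, g) = g**2
T(V) = 6*V (T(V) = (2 + (-2)**2)*V = (2 + 4)*V = 6*V)
O(B, r) = -3*B (O(B, r) = B*(-3 + 0) = B*(-3) = -3*B)
95 + 77*(O(5, T(5))*11) = 95 + 77*(-3*5*11) = 95 + 77*(-15*11) = 95 + 77*(-165) = 95 - 12705 = -12610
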